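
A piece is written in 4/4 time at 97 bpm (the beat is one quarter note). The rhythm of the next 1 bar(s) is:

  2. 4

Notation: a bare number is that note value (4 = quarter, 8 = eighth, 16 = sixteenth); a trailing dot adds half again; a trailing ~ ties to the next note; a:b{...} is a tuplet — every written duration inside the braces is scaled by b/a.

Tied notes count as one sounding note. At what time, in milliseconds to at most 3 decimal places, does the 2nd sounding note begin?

1. 0.0ms @ 0 + 1855.67ms (3)
2. 1855.67ms @ 3 + 618.557ms (1)

note 2 onset = 3b = 1855.67ms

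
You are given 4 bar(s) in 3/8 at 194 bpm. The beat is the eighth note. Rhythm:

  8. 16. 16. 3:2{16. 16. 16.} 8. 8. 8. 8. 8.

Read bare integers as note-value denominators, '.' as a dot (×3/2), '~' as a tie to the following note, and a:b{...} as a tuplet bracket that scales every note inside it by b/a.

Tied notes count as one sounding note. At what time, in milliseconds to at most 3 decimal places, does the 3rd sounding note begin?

note 3 onset = 9/4b = 695.876ms

1. 0.0ms @ 0 + 463.918ms (3/2)
2. 463.918ms @ 3/2 + 231.959ms (3/4)
3. 695.876ms @ 9/4 + 231.959ms (3/4)
4. 927.835ms @ 3 + 154.639ms (1/2)
5. 1082.474ms @ 7/2 + 154.639ms (1/2)
6. 1237.113ms @ 4 + 154.639ms (1/2)
7. 1391.753ms @ 9/2 + 463.918ms (3/2)
8. 1855.67ms @ 6 + 463.918ms (3/2)
9. 2319.588ms @ 15/2 + 463.918ms (3/2)
10. 2783.505ms @ 9 + 463.918ms (3/2)
11. 3247.423ms @ 21/2 + 463.918ms (3/2)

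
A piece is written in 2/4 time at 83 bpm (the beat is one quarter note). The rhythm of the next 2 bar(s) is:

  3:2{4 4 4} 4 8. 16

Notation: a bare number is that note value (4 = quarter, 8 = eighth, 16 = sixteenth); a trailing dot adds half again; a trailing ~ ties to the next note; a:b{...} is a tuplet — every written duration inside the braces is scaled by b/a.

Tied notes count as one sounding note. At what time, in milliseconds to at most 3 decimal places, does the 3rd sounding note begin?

1. 0.0ms @ 0 + 481.928ms (2/3)
2. 481.928ms @ 2/3 + 481.928ms (2/3)
3. 963.855ms @ 4/3 + 481.928ms (2/3)
4. 1445.783ms @ 2 + 722.892ms (1)
5. 2168.675ms @ 3 + 542.169ms (3/4)
6. 2710.843ms @ 15/4 + 180.723ms (1/4)

note 3 onset = 4/3b = 963.855ms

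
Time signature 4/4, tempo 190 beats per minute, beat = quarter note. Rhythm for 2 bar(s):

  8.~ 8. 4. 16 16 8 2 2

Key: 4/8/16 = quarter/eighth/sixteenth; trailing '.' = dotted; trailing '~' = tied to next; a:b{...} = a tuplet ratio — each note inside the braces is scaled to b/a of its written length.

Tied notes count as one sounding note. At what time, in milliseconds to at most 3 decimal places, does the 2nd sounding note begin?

note 2 onset = 3/2b = 473.684ms

1. 0.0ms @ 0 + 473.684ms (3/2)
2. 473.684ms @ 3/2 + 473.684ms (3/2)
3. 947.368ms @ 3 + 78.947ms (1/4)
4. 1026.316ms @ 13/4 + 78.947ms (1/4)
5. 1105.263ms @ 7/2 + 157.895ms (1/2)
6. 1263.158ms @ 4 + 631.579ms (2)
7. 1894.737ms @ 6 + 631.579ms (2)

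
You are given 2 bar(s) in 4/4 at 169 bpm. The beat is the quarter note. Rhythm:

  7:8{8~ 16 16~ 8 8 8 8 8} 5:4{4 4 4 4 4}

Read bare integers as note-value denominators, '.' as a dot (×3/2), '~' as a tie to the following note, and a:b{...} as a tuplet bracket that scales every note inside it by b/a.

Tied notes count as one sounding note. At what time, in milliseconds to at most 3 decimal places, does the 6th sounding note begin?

note 6 onset = 24/7b = 1217.244ms

1. 0.0ms @ 0 + 304.311ms (6/7)
2. 304.311ms @ 6/7 + 304.311ms (6/7)
3. 608.622ms @ 12/7 + 202.874ms (4/7)
4. 811.496ms @ 16/7 + 202.874ms (4/7)
5. 1014.37ms @ 20/7 + 202.874ms (4/7)
6. 1217.244ms @ 24/7 + 202.874ms (4/7)
7. 1420.118ms @ 4 + 284.024ms (4/5)
8. 1704.142ms @ 24/5 + 284.024ms (4/5)
9. 1988.166ms @ 28/5 + 284.024ms (4/5)
10. 2272.189ms @ 32/5 + 284.024ms (4/5)
11. 2556.213ms @ 36/5 + 284.024ms (4/5)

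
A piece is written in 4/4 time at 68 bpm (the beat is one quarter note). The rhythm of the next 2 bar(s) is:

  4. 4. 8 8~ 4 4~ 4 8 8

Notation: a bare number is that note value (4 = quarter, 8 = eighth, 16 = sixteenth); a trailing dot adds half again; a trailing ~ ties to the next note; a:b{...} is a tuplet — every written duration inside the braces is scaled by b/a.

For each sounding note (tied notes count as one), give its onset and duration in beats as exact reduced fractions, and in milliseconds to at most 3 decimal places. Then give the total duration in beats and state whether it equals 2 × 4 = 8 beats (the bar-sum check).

1) 0.0ms=0b +1323.529ms=3/2b
2) 1323.529ms=3/2b +1323.529ms=3/2b
3) 2647.059ms=3b +441.176ms=1/2b
4) 3088.235ms=7/2b +1323.529ms=3/2b
5) 4411.765ms=5b +1764.706ms=2b
6) 6176.471ms=7b +441.176ms=1/2b
7) 6617.647ms=15/2b +441.176ms=1/2b
Σ=8b of 8 (68bpm 4/4) — PASS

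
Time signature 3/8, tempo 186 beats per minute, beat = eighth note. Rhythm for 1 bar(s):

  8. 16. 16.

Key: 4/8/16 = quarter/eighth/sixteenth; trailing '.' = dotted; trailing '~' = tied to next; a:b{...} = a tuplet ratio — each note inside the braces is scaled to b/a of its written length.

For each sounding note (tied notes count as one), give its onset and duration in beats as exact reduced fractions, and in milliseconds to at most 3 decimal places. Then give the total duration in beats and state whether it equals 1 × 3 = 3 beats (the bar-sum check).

1) 0.0ms=0b +483.871ms=3/2b
2) 483.871ms=3/2b +241.935ms=3/4b
3) 725.806ms=9/4b +241.935ms=3/4b
Σ=3b of 3 (186bpm 3/8) — PASS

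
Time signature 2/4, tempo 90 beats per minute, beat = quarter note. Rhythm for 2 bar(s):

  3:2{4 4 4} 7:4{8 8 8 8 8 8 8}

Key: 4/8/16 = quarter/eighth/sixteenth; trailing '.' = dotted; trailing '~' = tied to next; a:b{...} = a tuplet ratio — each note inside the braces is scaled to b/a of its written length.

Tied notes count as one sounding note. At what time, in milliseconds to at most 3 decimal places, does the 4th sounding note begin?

1. 0.0ms @ 0 + 444.444ms (2/3)
2. 444.444ms @ 2/3 + 444.444ms (2/3)
3. 888.889ms @ 4/3 + 444.444ms (2/3)
4. 1333.333ms @ 2 + 190.476ms (2/7)
5. 1523.81ms @ 16/7 + 190.476ms (2/7)
6. 1714.286ms @ 18/7 + 190.476ms (2/7)
7. 1904.762ms @ 20/7 + 190.476ms (2/7)
8. 2095.238ms @ 22/7 + 190.476ms (2/7)
9. 2285.714ms @ 24/7 + 190.476ms (2/7)
10. 2476.19ms @ 26/7 + 190.476ms (2/7)

note 4 onset = 2b = 1333.333ms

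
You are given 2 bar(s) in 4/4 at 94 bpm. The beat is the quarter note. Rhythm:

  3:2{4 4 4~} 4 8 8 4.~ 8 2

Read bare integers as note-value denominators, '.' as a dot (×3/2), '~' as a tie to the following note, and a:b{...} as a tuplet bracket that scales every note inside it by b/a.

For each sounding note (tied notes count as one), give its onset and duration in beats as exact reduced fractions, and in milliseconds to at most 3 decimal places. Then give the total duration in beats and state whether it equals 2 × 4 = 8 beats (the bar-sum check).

1) 0.0ms=0b +425.532ms=2/3b
2) 425.532ms=2/3b +425.532ms=2/3b
3) 851.064ms=4/3b +1063.83ms=5/3b
4) 1914.894ms=3b +319.149ms=1/2b
5) 2234.043ms=7/2b +319.149ms=1/2b
6) 2553.191ms=4b +1276.596ms=2b
7) 3829.787ms=6b +1276.596ms=2b
Σ=8b of 8 (94bpm 4/4) — PASS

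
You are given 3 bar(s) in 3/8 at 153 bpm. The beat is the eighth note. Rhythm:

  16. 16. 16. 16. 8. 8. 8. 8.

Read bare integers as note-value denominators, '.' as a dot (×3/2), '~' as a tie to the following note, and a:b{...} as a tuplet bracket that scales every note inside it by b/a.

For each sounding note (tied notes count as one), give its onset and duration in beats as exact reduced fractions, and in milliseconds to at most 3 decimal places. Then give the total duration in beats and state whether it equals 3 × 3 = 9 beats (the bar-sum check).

1) 0.0ms=0b +294.118ms=3/4b
2) 294.118ms=3/4b +294.118ms=3/4b
3) 588.235ms=3/2b +294.118ms=3/4b
4) 882.353ms=9/4b +294.118ms=3/4b
5) 1176.471ms=3b +588.235ms=3/2b
6) 1764.706ms=9/2b +588.235ms=3/2b
7) 2352.941ms=6b +588.235ms=3/2b
8) 2941.176ms=15/2b +588.235ms=3/2b
Σ=9b of 9 (153bpm 3/8) — PASS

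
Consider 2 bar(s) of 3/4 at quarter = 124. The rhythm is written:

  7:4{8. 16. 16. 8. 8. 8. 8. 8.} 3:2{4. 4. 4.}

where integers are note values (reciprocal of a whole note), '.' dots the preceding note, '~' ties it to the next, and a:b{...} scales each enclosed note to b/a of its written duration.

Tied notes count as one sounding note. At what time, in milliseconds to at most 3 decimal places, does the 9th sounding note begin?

1. 0.0ms @ 0 + 207.373ms (3/7)
2. 207.373ms @ 3/7 + 103.687ms (3/14)
3. 311.06ms @ 9/14 + 103.687ms (3/14)
4. 414.747ms @ 6/7 + 207.373ms (3/7)
5. 622.12ms @ 9/7 + 207.373ms (3/7)
6. 829.493ms @ 12/7 + 207.373ms (3/7)
7. 1036.866ms @ 15/7 + 207.373ms (3/7)
8. 1244.24ms @ 18/7 + 207.373ms (3/7)
9. 1451.613ms @ 3 + 483.871ms (1)
10. 1935.484ms @ 4 + 483.871ms (1)
11. 2419.355ms @ 5 + 483.871ms (1)

note 9 onset = 3b = 1451.613ms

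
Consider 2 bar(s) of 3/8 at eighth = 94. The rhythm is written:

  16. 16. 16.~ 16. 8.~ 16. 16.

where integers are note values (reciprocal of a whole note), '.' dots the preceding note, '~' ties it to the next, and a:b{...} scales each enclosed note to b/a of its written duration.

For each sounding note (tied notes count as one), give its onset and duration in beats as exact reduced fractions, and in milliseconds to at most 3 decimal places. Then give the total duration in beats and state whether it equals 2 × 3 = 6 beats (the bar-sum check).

1) 0.0ms=0b +478.723ms=3/4b
2) 478.723ms=3/4b +478.723ms=3/4b
3) 957.447ms=3/2b +957.447ms=3/2b
4) 1914.894ms=3b +1436.17ms=9/4b
5) 3351.064ms=21/4b +478.723ms=3/4b
Σ=6b of 6 (94bpm 3/8) — PASS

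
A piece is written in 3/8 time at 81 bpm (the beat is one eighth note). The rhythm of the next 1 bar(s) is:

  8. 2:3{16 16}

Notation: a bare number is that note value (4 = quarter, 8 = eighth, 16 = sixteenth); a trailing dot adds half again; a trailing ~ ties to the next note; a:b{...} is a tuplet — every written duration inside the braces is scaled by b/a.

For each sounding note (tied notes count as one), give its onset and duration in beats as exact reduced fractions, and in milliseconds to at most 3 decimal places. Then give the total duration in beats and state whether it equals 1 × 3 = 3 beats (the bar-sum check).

1) 0.0ms=0b +1111.111ms=3/2b
2) 1111.111ms=3/2b +555.556ms=3/4b
3) 1666.667ms=9/4b +555.556ms=3/4b
Σ=3b of 3 (81bpm 3/8) — PASS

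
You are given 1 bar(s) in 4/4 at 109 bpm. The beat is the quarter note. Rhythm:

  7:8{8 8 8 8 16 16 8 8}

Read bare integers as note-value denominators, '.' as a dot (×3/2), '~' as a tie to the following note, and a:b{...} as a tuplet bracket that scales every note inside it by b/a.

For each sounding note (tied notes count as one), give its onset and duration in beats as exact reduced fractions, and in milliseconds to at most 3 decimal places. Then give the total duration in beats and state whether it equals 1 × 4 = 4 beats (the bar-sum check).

1) 0.0ms=0b +314.548ms=4/7b
2) 314.548ms=4/7b +314.548ms=4/7b
3) 629.096ms=8/7b +314.548ms=4/7b
4) 943.644ms=12/7b +314.548ms=4/7b
5) 1258.191ms=16/7b +157.274ms=2/7b
6) 1415.465ms=18/7b +157.274ms=2/7b
7) 1572.739ms=20/7b +314.548ms=4/7b
8) 1887.287ms=24/7b +314.548ms=4/7b
Σ=4b of 4 (109bpm 4/4) — PASS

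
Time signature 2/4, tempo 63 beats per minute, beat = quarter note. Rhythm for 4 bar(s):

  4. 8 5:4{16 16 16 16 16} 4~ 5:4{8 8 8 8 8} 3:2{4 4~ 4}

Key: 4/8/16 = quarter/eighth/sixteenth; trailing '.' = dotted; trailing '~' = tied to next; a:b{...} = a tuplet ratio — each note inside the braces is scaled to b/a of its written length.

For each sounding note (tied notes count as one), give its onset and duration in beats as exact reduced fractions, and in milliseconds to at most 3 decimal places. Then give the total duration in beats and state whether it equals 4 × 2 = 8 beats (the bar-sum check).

1) 0.0ms=0b +1428.571ms=3/2b
2) 1428.571ms=3/2b +476.19ms=1/2b
3) 1904.762ms=2b +190.476ms=1/5b
4) 2095.238ms=11/5b +190.476ms=1/5b
5) 2285.714ms=12/5b +190.476ms=1/5b
6) 2476.19ms=13/5b +190.476ms=1/5b
7) 2666.667ms=14/5b +190.476ms=1/5b
8) 2857.143ms=3b +1333.333ms=7/5b
9) 4190.476ms=22/5b +380.952ms=2/5b
10) 4571.429ms=24/5b +380.952ms=2/5b
11) 4952.381ms=26/5b +380.952ms=2/5b
12) 5333.333ms=28/5b +380.952ms=2/5b
13) 5714.286ms=6b +634.921ms=2/3b
14) 6349.206ms=20/3b +1269.841ms=4/3b
Σ=8b of 8 (63bpm 2/4) — PASS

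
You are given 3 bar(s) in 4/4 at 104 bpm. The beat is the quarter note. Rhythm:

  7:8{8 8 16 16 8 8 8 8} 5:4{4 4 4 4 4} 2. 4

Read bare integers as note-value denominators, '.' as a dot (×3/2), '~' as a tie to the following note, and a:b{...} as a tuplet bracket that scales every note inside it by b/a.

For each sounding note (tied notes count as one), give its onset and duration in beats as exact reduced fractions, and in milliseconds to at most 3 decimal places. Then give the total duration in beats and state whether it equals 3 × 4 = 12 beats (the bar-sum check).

1) 0.0ms=0b +329.67ms=4/7b
2) 329.67ms=4/7b +329.67ms=4/7b
3) 659.341ms=8/7b +164.835ms=2/7b
4) 824.176ms=10/7b +164.835ms=2/7b
5) 989.011ms=12/7b +329.67ms=4/7b
6) 1318.681ms=16/7b +329.67ms=4/7b
7) 1648.352ms=20/7b +329.67ms=4/7b
8) 1978.022ms=24/7b +329.67ms=4/7b
9) 2307.692ms=4b +461.538ms=4/5b
10) 2769.231ms=24/5b +461.538ms=4/5b
11) 3230.769ms=28/5b +461.538ms=4/5b
12) 3692.308ms=32/5b +461.538ms=4/5b
13) 4153.846ms=36/5b +461.538ms=4/5b
14) 4615.385ms=8b +1730.769ms=3b
15) 6346.154ms=11b +576.923ms=1b
Σ=12b of 12 (104bpm 4/4) — PASS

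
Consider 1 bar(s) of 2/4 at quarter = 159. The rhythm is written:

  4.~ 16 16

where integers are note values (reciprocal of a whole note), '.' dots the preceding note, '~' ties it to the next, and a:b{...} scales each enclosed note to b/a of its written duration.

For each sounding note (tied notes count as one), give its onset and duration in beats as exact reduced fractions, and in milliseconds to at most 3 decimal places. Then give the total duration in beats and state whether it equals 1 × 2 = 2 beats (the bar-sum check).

1) 0.0ms=0b +660.377ms=7/4b
2) 660.377ms=7/4b +94.34ms=1/4b
Σ=2b of 2 (159bpm 2/4) — PASS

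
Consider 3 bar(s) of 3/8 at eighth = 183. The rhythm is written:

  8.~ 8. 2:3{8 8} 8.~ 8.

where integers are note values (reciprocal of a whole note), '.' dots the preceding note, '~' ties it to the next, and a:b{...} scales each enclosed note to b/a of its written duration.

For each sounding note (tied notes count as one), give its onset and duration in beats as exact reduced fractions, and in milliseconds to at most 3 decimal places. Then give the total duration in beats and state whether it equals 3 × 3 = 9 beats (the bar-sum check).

1) 0.0ms=0b +983.607ms=3b
2) 983.607ms=3b +491.803ms=3/2b
3) 1475.41ms=9/2b +491.803ms=3/2b
4) 1967.213ms=6b +983.607ms=3b
Σ=9b of 9 (183bpm 3/8) — PASS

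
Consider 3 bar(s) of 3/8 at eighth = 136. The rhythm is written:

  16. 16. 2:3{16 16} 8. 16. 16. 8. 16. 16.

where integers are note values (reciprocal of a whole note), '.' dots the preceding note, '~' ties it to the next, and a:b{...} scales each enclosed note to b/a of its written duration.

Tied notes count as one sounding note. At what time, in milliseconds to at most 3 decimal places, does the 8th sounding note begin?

1. 0.0ms @ 0 + 330.882ms (3/4)
2. 330.882ms @ 3/4 + 330.882ms (3/4)
3. 661.765ms @ 3/2 + 330.882ms (3/4)
4. 992.647ms @ 9/4 + 330.882ms (3/4)
5. 1323.529ms @ 3 + 661.765ms (3/2)
6. 1985.294ms @ 9/2 + 330.882ms (3/4)
7. 2316.176ms @ 21/4 + 330.882ms (3/4)
8. 2647.059ms @ 6 + 661.765ms (3/2)
9. 3308.824ms @ 15/2 + 330.882ms (3/4)
10. 3639.706ms @ 33/4 + 330.882ms (3/4)

note 8 onset = 6b = 2647.059ms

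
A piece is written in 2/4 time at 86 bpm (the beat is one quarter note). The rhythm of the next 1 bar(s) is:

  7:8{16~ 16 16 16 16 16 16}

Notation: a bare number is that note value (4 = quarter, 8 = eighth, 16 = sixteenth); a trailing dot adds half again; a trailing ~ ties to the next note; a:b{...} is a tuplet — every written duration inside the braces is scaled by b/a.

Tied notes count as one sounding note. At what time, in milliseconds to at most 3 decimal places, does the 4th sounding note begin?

1. 0.0ms @ 0 + 398.671ms (4/7)
2. 398.671ms @ 4/7 + 199.336ms (2/7)
3. 598.007ms @ 6/7 + 199.336ms (2/7)
4. 797.342ms @ 8/7 + 199.336ms (2/7)
5. 996.678ms @ 10/7 + 199.336ms (2/7)
6. 1196.013ms @ 12/7 + 199.336ms (2/7)

note 4 onset = 8/7b = 797.342ms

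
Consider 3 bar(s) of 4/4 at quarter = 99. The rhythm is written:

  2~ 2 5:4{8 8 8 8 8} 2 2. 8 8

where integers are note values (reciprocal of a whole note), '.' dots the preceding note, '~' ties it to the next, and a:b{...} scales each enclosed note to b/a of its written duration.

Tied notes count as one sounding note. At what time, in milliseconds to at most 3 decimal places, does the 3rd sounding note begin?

1. 0.0ms @ 0 + 2424.242ms (4)
2. 2424.242ms @ 4 + 242.424ms (2/5)
3. 2666.667ms @ 22/5 + 242.424ms (2/5)
4. 2909.091ms @ 24/5 + 242.424ms (2/5)
5. 3151.515ms @ 26/5 + 242.424ms (2/5)
6. 3393.939ms @ 28/5 + 242.424ms (2/5)
7. 3636.364ms @ 6 + 1212.121ms (2)
8. 4848.485ms @ 8 + 1818.182ms (3)
9. 6666.667ms @ 11 + 303.03ms (1/2)
10. 6969.697ms @ 23/2 + 303.03ms (1/2)

note 3 onset = 22/5b = 2666.667ms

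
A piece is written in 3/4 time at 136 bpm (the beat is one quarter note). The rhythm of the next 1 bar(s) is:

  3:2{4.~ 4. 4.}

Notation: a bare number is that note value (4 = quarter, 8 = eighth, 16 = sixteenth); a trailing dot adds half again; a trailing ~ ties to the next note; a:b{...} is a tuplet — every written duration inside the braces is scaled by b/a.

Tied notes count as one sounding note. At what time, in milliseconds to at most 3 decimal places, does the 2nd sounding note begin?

note 2 onset = 2b = 882.353ms

1. 0.0ms @ 0 + 882.353ms (2)
2. 882.353ms @ 2 + 441.176ms (1)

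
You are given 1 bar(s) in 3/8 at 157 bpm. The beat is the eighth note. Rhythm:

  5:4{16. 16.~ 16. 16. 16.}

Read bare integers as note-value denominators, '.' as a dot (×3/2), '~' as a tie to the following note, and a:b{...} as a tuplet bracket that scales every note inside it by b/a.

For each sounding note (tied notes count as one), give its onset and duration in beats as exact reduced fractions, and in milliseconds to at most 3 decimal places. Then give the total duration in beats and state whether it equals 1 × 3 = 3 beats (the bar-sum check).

1) 0.0ms=0b +229.299ms=3/5b
2) 229.299ms=3/5b +458.599ms=6/5b
3) 687.898ms=9/5b +229.299ms=3/5b
4) 917.197ms=12/5b +229.299ms=3/5b
Σ=3b of 3 (157bpm 3/8) — PASS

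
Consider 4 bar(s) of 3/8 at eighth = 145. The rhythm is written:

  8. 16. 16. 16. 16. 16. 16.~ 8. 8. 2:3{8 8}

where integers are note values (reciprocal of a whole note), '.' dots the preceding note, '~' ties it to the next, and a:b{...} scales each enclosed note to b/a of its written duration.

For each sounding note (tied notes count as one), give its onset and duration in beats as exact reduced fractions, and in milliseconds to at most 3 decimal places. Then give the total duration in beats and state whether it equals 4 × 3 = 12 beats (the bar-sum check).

1) 0.0ms=0b +620.69ms=3/2b
2) 620.69ms=3/2b +310.345ms=3/4b
3) 931.034ms=9/4b +310.345ms=3/4b
4) 1241.379ms=3b +310.345ms=3/4b
5) 1551.724ms=15/4b +310.345ms=3/4b
6) 1862.069ms=9/2b +310.345ms=3/4b
7) 2172.414ms=21/4b +931.034ms=9/4b
8) 3103.448ms=15/2b +620.69ms=3/2b
9) 3724.138ms=9b +620.69ms=3/2b
10) 4344.828ms=21/2b +620.69ms=3/2b
Σ=12b of 12 (145bpm 3/8) — PASS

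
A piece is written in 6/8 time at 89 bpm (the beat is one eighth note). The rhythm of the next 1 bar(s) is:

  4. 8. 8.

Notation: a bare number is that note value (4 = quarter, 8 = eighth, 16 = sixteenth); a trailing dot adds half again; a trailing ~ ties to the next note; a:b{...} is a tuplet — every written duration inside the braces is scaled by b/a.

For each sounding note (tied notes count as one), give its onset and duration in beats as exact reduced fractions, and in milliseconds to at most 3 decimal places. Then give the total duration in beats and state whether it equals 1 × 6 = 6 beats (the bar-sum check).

1) 0.0ms=0b +2022.472ms=3b
2) 2022.472ms=3b +1011.236ms=3/2b
3) 3033.708ms=9/2b +1011.236ms=3/2b
Σ=6b of 6 (89bpm 6/8) — PASS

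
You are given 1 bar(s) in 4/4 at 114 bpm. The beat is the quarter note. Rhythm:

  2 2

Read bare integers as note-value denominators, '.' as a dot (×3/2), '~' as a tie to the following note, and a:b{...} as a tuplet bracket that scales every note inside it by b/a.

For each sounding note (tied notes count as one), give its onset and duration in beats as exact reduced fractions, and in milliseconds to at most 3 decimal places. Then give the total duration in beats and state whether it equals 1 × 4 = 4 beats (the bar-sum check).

1) 0.0ms=0b +1052.632ms=2b
2) 1052.632ms=2b +1052.632ms=2b
Σ=4b of 4 (114bpm 4/4) — PASS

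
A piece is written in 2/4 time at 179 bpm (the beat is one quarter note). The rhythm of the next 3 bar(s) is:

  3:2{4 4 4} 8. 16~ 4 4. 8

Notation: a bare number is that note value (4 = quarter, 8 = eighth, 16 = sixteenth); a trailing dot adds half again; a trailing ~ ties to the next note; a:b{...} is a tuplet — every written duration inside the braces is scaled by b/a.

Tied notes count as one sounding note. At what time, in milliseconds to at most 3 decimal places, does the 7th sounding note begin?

1. 0.0ms @ 0 + 223.464ms (2/3)
2. 223.464ms @ 2/3 + 223.464ms (2/3)
3. 446.927ms @ 4/3 + 223.464ms (2/3)
4. 670.391ms @ 2 + 251.397ms (3/4)
5. 921.788ms @ 11/4 + 418.994ms (5/4)
6. 1340.782ms @ 4 + 502.793ms (3/2)
7. 1843.575ms @ 11/2 + 167.598ms (1/2)

note 7 onset = 11/2b = 1843.575ms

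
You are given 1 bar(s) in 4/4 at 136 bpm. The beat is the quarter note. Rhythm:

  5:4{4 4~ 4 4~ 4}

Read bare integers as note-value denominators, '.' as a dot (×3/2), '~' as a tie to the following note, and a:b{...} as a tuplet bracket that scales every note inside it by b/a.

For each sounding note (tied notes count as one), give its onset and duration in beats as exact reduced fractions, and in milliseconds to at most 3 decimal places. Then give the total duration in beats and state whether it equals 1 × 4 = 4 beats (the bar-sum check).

1) 0.0ms=0b +352.941ms=4/5b
2) 352.941ms=4/5b +705.882ms=8/5b
3) 1058.824ms=12/5b +705.882ms=8/5b
Σ=4b of 4 (136bpm 4/4) — PASS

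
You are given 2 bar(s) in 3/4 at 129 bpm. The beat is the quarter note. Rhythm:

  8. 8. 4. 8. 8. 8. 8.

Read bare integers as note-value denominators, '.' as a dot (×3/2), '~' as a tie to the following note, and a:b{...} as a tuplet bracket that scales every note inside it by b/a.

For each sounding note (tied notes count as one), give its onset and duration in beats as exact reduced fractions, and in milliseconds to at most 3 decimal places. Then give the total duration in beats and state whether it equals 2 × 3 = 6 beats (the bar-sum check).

1) 0.0ms=0b +348.837ms=3/4b
2) 348.837ms=3/4b +348.837ms=3/4b
3) 697.674ms=3/2b +697.674ms=3/2b
4) 1395.349ms=3b +348.837ms=3/4b
5) 1744.186ms=15/4b +348.837ms=3/4b
6) 2093.023ms=9/2b +348.837ms=3/4b
7) 2441.86ms=21/4b +348.837ms=3/4b
Σ=6b of 6 (129bpm 3/4) — PASS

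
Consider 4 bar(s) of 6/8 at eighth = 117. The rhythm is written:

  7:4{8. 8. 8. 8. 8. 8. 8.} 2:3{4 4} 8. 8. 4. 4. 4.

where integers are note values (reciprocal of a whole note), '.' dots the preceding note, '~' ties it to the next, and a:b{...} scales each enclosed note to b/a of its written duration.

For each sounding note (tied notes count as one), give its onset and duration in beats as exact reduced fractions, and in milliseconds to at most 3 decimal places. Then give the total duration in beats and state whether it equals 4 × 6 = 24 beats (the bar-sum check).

1) 0.0ms=0b +439.56ms=6/7b
2) 439.56ms=6/7b +439.56ms=6/7b
3) 879.121ms=12/7b +439.56ms=6/7b
4) 1318.681ms=18/7b +439.56ms=6/7b
5) 1758.242ms=24/7b +439.56ms=6/7b
6) 2197.802ms=30/7b +439.56ms=6/7b
7) 2637.363ms=36/7b +439.56ms=6/7b
8) 3076.923ms=6b +1538.462ms=3b
9) 4615.385ms=9b +1538.462ms=3b
10) 6153.846ms=12b +769.231ms=3/2b
11) 6923.077ms=27/2b +769.231ms=3/2b
12) 7692.308ms=15b +1538.462ms=3b
13) 9230.769ms=18b +1538.462ms=3b
14) 10769.231ms=21b +1538.462ms=3b
Σ=24b of 24 (117bpm 6/8) — PASS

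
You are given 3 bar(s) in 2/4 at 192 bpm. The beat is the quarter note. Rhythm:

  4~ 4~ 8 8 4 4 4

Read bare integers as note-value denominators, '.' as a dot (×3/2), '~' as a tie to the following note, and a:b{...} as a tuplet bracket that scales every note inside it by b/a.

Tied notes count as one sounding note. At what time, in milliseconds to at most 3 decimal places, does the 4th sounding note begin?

1. 0.0ms @ 0 + 781.25ms (5/2)
2. 781.25ms @ 5/2 + 156.25ms (1/2)
3. 937.5ms @ 3 + 312.5ms (1)
4. 1250.0ms @ 4 + 312.5ms (1)
5. 1562.5ms @ 5 + 312.5ms (1)

note 4 onset = 4b = 1250.0ms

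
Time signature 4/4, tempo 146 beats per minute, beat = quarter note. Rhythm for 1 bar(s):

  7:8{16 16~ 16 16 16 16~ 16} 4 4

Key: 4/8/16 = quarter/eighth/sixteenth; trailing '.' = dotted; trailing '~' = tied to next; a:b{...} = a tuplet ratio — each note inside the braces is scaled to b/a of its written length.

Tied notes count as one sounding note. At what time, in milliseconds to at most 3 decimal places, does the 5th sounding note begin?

note 5 onset = 10/7b = 587.084ms

1. 0.0ms @ 0 + 117.417ms (2/7)
2. 117.417ms @ 2/7 + 234.834ms (4/7)
3. 352.25ms @ 6/7 + 117.417ms (2/7)
4. 469.667ms @ 8/7 + 117.417ms (2/7)
5. 587.084ms @ 10/7 + 234.834ms (4/7)
6. 821.918ms @ 2 + 410.959ms (1)
7. 1232.877ms @ 3 + 410.959ms (1)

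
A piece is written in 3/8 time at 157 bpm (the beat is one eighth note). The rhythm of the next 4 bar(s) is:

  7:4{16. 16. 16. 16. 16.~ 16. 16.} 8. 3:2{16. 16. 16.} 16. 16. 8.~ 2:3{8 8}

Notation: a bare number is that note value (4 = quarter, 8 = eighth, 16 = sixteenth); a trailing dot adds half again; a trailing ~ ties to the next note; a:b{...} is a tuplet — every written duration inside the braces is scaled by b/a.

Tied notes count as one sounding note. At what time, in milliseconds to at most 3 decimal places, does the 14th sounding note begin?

1. 0.0ms @ 0 + 163.785ms (3/7)
2. 163.785ms @ 3/7 + 163.785ms (3/7)
3. 327.571ms @ 6/7 + 163.785ms (3/7)
4. 491.356ms @ 9/7 + 163.785ms (3/7)
5. 655.141ms @ 12/7 + 327.571ms (6/7)
6. 982.712ms @ 18/7 + 163.785ms (3/7)
7. 1146.497ms @ 3 + 573.248ms (3/2)
8. 1719.745ms @ 9/2 + 191.083ms (1/2)
9. 1910.828ms @ 5 + 191.083ms (1/2)
10. 2101.911ms @ 11/2 + 191.083ms (1/2)
11. 2292.994ms @ 6 + 286.624ms (3/4)
12. 2579.618ms @ 27/4 + 286.624ms (3/4)
13. 2866.242ms @ 15/2 + 1146.497ms (3)
14. 4012.739ms @ 21/2 + 573.248ms (3/2)

note 14 onset = 21/2b = 4012.739ms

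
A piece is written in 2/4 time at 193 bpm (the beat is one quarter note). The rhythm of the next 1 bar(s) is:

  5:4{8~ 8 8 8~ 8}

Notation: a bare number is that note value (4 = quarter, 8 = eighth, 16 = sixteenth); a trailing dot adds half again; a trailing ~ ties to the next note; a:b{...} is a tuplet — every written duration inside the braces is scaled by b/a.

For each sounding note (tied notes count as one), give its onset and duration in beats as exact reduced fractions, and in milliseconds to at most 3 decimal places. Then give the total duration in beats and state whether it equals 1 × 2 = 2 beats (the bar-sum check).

1) 0.0ms=0b +248.705ms=4/5b
2) 248.705ms=4/5b +124.352ms=2/5b
3) 373.057ms=6/5b +248.705ms=4/5b
Σ=2b of 2 (193bpm 2/4) — PASS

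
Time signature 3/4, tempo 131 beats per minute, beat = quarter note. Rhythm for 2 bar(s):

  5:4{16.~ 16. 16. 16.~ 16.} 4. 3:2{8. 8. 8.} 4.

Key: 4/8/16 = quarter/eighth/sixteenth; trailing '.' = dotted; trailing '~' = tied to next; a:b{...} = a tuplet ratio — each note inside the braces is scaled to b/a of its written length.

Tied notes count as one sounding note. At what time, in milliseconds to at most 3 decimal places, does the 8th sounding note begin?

1. 0.0ms @ 0 + 274.809ms (3/5)
2. 274.809ms @ 3/5 + 137.405ms (3/10)
3. 412.214ms @ 9/10 + 274.809ms (3/5)
4. 687.023ms @ 3/2 + 687.023ms (3/2)
5. 1374.046ms @ 3 + 229.008ms (1/2)
6. 1603.053ms @ 7/2 + 229.008ms (1/2)
7. 1832.061ms @ 4 + 229.008ms (1/2)
8. 2061.069ms @ 9/2 + 687.023ms (3/2)

note 8 onset = 9/2b = 2061.069ms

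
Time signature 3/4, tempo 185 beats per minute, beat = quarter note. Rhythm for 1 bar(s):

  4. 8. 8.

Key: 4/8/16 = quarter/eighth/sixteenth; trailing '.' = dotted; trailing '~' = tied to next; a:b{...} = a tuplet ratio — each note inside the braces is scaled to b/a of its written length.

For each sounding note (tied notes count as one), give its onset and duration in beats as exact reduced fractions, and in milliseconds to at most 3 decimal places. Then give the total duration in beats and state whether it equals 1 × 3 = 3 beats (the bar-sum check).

1) 0.0ms=0b +486.486ms=3/2b
2) 486.486ms=3/2b +243.243ms=3/4b
3) 729.73ms=9/4b +243.243ms=3/4b
Σ=3b of 3 (185bpm 3/4) — PASS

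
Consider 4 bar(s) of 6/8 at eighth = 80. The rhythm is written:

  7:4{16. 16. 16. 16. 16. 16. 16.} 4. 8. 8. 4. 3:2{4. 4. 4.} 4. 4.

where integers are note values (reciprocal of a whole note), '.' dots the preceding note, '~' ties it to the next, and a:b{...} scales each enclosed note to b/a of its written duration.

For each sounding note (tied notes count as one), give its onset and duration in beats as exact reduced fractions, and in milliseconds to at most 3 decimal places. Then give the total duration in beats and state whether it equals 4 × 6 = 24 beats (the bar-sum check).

1) 0.0ms=0b +321.429ms=3/7b
2) 321.429ms=3/7b +321.429ms=3/7b
3) 642.857ms=6/7b +321.429ms=3/7b
4) 964.286ms=9/7b +321.429ms=3/7b
5) 1285.714ms=12/7b +321.429ms=3/7b
6) 1607.143ms=15/7b +321.429ms=3/7b
7) 1928.571ms=18/7b +321.429ms=3/7b
8) 2250.0ms=3b +2250.0ms=3b
9) 4500.0ms=6b +1125.0ms=3/2b
10) 5625.0ms=15/2b +1125.0ms=3/2b
11) 6750.0ms=9b +2250.0ms=3b
12) 9000.0ms=12b +1500.0ms=2b
13) 10500.0ms=14b +1500.0ms=2b
14) 12000.0ms=16b +1500.0ms=2b
15) 13500.0ms=18b +2250.0ms=3b
16) 15750.0ms=21b +2250.0ms=3b
Σ=24b of 24 (80bpm 6/8) — PASS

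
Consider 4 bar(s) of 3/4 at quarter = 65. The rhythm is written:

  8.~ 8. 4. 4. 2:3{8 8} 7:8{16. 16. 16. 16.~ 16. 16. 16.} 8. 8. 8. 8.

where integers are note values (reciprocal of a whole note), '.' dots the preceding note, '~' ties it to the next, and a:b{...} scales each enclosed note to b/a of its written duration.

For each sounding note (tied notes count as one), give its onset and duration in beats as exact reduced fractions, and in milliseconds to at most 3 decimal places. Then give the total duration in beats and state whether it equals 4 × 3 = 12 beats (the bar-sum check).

1) 0.0ms=0b +1384.615ms=3/2b
2) 1384.615ms=3/2b +1384.615ms=3/2b
3) 2769.231ms=3b +1384.615ms=3/2b
4) 4153.846ms=9/2b +692.308ms=3/4b
5) 4846.154ms=21/4b +692.308ms=3/4b
6) 5538.462ms=6b +395.604ms=3/7b
7) 5934.066ms=45/7b +395.604ms=3/7b
8) 6329.67ms=48/7b +395.604ms=3/7b
9) 6725.275ms=51/7b +791.209ms=6/7b
10) 7516.484ms=57/7b +395.604ms=3/7b
11) 7912.088ms=60/7b +395.604ms=3/7b
12) 8307.692ms=9b +692.308ms=3/4b
13) 9000.0ms=39/4b +692.308ms=3/4b
14) 9692.308ms=21/2b +692.308ms=3/4b
15) 10384.615ms=45/4b +692.308ms=3/4b
Σ=12b of 12 (65bpm 3/4) — PASS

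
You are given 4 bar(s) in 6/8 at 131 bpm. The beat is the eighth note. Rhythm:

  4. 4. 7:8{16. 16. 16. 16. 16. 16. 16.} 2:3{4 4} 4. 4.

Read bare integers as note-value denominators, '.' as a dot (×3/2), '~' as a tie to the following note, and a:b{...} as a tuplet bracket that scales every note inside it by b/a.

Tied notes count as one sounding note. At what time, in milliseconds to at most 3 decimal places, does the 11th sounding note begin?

note 11 onset = 15b = 6870.229ms

1. 0.0ms @ 0 + 1374.046ms (3)
2. 1374.046ms @ 3 + 1374.046ms (3)
3. 2748.092ms @ 6 + 392.585ms (6/7)
4. 3140.676ms @ 48/7 + 392.585ms (6/7)
5. 3533.261ms @ 54/7 + 392.585ms (6/7)
6. 3925.845ms @ 60/7 + 392.585ms (6/7)
7. 4318.43ms @ 66/7 + 392.585ms (6/7)
8. 4711.014ms @ 72/7 + 392.585ms (6/7)
9. 5103.599ms @ 78/7 + 392.585ms (6/7)
10. 5496.183ms @ 12 + 1374.046ms (3)
11. 6870.229ms @ 15 + 1374.046ms (3)
12. 8244.275ms @ 18 + 1374.046ms (3)
13. 9618.321ms @ 21 + 1374.046ms (3)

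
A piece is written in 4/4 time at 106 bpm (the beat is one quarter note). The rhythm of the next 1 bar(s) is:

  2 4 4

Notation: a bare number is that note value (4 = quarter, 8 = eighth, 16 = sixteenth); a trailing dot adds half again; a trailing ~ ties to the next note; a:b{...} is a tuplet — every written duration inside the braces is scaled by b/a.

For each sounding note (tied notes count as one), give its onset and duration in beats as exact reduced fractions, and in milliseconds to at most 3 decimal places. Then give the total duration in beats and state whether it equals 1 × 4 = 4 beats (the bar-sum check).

1) 0.0ms=0b +1132.075ms=2b
2) 1132.075ms=2b +566.038ms=1b
3) 1698.113ms=3b +566.038ms=1b
Σ=4b of 4 (106bpm 4/4) — PASS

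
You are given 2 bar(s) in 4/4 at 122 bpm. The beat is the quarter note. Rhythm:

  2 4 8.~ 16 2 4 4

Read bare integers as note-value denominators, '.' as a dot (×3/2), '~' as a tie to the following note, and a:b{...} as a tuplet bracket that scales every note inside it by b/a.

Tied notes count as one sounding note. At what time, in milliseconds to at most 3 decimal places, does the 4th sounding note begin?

note 4 onset = 4b = 1967.213ms

1. 0.0ms @ 0 + 983.607ms (2)
2. 983.607ms @ 2 + 491.803ms (1)
3. 1475.41ms @ 3 + 491.803ms (1)
4. 1967.213ms @ 4 + 983.607ms (2)
5. 2950.82ms @ 6 + 491.803ms (1)
6. 3442.623ms @ 7 + 491.803ms (1)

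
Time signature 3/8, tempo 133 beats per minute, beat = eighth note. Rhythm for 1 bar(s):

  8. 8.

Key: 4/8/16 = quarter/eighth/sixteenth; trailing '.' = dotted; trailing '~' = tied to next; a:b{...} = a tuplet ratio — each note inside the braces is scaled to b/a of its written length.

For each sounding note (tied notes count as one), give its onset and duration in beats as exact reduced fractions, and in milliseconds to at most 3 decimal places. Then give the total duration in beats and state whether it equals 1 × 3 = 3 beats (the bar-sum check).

1) 0.0ms=0b +676.692ms=3/2b
2) 676.692ms=3/2b +676.692ms=3/2b
Σ=3b of 3 (133bpm 3/8) — PASS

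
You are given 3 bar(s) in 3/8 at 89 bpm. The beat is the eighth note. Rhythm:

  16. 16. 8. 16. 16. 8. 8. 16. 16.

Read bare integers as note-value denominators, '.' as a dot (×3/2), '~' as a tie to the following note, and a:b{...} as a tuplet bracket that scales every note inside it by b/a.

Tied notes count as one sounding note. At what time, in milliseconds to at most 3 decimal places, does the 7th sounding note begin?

1. 0.0ms @ 0 + 505.618ms (3/4)
2. 505.618ms @ 3/4 + 505.618ms (3/4)
3. 1011.236ms @ 3/2 + 1011.236ms (3/2)
4. 2022.472ms @ 3 + 505.618ms (3/4)
5. 2528.09ms @ 15/4 + 505.618ms (3/4)
6. 3033.708ms @ 9/2 + 1011.236ms (3/2)
7. 4044.944ms @ 6 + 1011.236ms (3/2)
8. 5056.18ms @ 15/2 + 505.618ms (3/4)
9. 5561.798ms @ 33/4 + 505.618ms (3/4)

note 7 onset = 6b = 4044.944ms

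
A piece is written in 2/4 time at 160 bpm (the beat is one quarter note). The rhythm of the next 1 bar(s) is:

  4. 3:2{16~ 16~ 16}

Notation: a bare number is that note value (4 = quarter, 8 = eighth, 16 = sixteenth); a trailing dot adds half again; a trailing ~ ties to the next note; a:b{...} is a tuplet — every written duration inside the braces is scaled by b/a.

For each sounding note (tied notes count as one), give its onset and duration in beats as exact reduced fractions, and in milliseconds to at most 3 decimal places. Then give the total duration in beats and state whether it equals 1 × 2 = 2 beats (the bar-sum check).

1) 0.0ms=0b +562.5ms=3/2b
2) 562.5ms=3/2b +187.5ms=1/2b
Σ=2b of 2 (160bpm 2/4) — PASS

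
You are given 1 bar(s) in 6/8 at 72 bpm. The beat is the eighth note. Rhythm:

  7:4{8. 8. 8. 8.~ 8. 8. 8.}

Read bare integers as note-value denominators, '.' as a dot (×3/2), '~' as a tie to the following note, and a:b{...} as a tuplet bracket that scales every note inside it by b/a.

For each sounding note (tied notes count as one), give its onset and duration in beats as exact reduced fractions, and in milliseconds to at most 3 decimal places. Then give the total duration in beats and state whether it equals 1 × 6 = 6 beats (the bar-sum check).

1) 0.0ms=0b +714.286ms=6/7b
2) 714.286ms=6/7b +714.286ms=6/7b
3) 1428.571ms=12/7b +714.286ms=6/7b
4) 2142.857ms=18/7b +1428.571ms=12/7b
5) 3571.429ms=30/7b +714.286ms=6/7b
6) 4285.714ms=36/7b +714.286ms=6/7b
Σ=6b of 6 (72bpm 6/8) — PASS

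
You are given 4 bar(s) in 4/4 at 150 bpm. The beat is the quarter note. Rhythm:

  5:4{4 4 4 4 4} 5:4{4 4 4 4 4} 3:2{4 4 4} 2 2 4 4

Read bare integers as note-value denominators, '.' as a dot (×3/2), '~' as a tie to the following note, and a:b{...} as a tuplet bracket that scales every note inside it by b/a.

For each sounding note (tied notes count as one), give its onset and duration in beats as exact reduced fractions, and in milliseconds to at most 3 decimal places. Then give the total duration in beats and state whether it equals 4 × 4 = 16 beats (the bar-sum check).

1) 0.0ms=0b +320.0ms=4/5b
2) 320.0ms=4/5b +320.0ms=4/5b
3) 640.0ms=8/5b +320.0ms=4/5b
4) 960.0ms=12/5b +320.0ms=4/5b
5) 1280.0ms=16/5b +320.0ms=4/5b
6) 1600.0ms=4b +320.0ms=4/5b
7) 1920.0ms=24/5b +320.0ms=4/5b
8) 2240.0ms=28/5b +320.0ms=4/5b
9) 2560.0ms=32/5b +320.0ms=4/5b
10) 2880.0ms=36/5b +320.0ms=4/5b
11) 3200.0ms=8b +266.667ms=2/3b
12) 3466.667ms=26/3b +266.667ms=2/3b
13) 3733.333ms=28/3b +266.667ms=2/3b
14) 4000.0ms=10b +800.0ms=2b
15) 4800.0ms=12b +800.0ms=2b
16) 5600.0ms=14b +400.0ms=1b
17) 6000.0ms=15b +400.0ms=1b
Σ=16b of 16 (150bpm 4/4) — PASS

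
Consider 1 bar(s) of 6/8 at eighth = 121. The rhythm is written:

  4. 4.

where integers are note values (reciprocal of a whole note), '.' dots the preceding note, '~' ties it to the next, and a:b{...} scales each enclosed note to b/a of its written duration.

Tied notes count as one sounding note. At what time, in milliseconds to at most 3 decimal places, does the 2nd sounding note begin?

1. 0.0ms @ 0 + 1487.603ms (3)
2. 1487.603ms @ 3 + 1487.603ms (3)

note 2 onset = 3b = 1487.603ms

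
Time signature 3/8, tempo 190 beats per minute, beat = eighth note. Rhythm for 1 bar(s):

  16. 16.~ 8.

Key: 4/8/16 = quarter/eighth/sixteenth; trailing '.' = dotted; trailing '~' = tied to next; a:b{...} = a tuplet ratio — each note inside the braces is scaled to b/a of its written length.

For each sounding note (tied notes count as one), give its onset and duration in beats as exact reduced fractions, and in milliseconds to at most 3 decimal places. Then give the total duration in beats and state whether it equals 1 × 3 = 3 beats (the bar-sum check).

1) 0.0ms=0b +236.842ms=3/4b
2) 236.842ms=3/4b +710.526ms=9/4b
Σ=3b of 3 (190bpm 3/8) — PASS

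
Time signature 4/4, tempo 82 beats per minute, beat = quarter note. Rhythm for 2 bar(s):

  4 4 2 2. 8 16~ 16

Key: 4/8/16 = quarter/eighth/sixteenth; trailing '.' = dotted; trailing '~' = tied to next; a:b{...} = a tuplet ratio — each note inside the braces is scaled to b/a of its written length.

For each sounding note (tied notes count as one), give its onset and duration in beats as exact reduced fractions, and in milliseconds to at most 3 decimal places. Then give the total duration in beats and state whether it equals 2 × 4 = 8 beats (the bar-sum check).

1) 0.0ms=0b +731.707ms=1b
2) 731.707ms=1b +731.707ms=1b
3) 1463.415ms=2b +1463.415ms=2b
4) 2926.829ms=4b +2195.122ms=3b
5) 5121.951ms=7b +365.854ms=1/2b
6) 5487.805ms=15/2b +365.854ms=1/2b
Σ=8b of 8 (82bpm 4/4) — PASS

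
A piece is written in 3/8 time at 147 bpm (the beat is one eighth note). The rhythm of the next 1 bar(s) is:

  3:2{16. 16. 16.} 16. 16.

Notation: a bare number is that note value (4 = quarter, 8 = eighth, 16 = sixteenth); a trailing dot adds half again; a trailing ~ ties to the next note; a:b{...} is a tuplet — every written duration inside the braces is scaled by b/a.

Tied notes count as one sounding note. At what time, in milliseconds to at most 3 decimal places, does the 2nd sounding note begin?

note 2 onset = 1/2b = 204.082ms

1. 0.0ms @ 0 + 204.082ms (1/2)
2. 204.082ms @ 1/2 + 204.082ms (1/2)
3. 408.163ms @ 1 + 204.082ms (1/2)
4. 612.245ms @ 3/2 + 306.122ms (3/4)
5. 918.367ms @ 9/4 + 306.122ms (3/4)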